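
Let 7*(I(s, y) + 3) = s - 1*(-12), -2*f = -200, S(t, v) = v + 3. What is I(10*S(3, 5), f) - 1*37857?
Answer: -264928/7 ≈ -37847.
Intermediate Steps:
S(t, v) = 3 + v
f = 100 (f = -1/2*(-200) = 100)
I(s, y) = -9/7 + s/7 (I(s, y) = -3 + (s - 1*(-12))/7 = -3 + (s + 12)/7 = -3 + (12 + s)/7 = -3 + (12/7 + s/7) = -9/7 + s/7)
I(10*S(3, 5), f) - 1*37857 = (-9/7 + (10*(3 + 5))/7) - 1*37857 = (-9/7 + (10*8)/7) - 37857 = (-9/7 + (1/7)*80) - 37857 = (-9/7 + 80/7) - 37857 = 71/7 - 37857 = -264928/7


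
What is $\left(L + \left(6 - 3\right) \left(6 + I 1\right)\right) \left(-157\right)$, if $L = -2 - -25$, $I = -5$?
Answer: $-4082$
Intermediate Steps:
$L = 23$ ($L = -2 + 25 = 23$)
$\left(L + \left(6 - 3\right) \left(6 + I 1\right)\right) \left(-157\right) = \left(23 + \left(6 - 3\right) \left(6 - 5\right)\right) \left(-157\right) = \left(23 + 3 \left(6 - 5\right)\right) \left(-157\right) = \left(23 + 3 \cdot 1\right) \left(-157\right) = \left(23 + 3\right) \left(-157\right) = 26 \left(-157\right) = -4082$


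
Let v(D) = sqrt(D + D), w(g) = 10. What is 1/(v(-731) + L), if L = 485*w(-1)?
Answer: 2425/11761981 - I*sqrt(1462)/23523962 ≈ 0.00020617 - 1.6254e-6*I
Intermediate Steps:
v(D) = sqrt(2)*sqrt(D) (v(D) = sqrt(2*D) = sqrt(2)*sqrt(D))
L = 4850 (L = 485*10 = 4850)
1/(v(-731) + L) = 1/(sqrt(2)*sqrt(-731) + 4850) = 1/(sqrt(2)*(I*sqrt(731)) + 4850) = 1/(I*sqrt(1462) + 4850) = 1/(4850 + I*sqrt(1462))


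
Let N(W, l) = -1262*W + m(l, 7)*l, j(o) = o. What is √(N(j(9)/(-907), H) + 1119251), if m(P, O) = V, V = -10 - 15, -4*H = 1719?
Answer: √3718397411195/1814 ≈ 1063.0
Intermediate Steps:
H = -1719/4 (H = -¼*1719 = -1719/4 ≈ -429.75)
V = -25
m(P, O) = -25
N(W, l) = -1262*W - 25*l
√(N(j(9)/(-907), H) + 1119251) = √((-11358/(-907) - 25*(-1719/4)) + 1119251) = √((-11358*(-1)/907 + 42975/4) + 1119251) = √((-1262*(-9/907) + 42975/4) + 1119251) = √((11358/907 + 42975/4) + 1119251) = √(39023757/3628 + 1119251) = √(4099666385/3628) = √3718397411195/1814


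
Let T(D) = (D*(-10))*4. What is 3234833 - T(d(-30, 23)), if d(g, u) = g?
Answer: 3233633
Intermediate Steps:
T(D) = -40*D (T(D) = -10*D*4 = -40*D)
3234833 - T(d(-30, 23)) = 3234833 - (-40)*(-30) = 3234833 - 1*1200 = 3234833 - 1200 = 3233633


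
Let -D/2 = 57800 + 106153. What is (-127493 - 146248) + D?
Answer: -601647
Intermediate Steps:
D = -327906 (D = -2*(57800 + 106153) = -2*163953 = -327906)
(-127493 - 146248) + D = (-127493 - 146248) - 327906 = -273741 - 327906 = -601647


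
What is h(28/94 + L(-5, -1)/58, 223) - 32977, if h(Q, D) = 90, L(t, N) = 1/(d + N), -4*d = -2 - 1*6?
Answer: -32887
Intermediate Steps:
d = 2 (d = -(-2 - 1*6)/4 = -(-2 - 6)/4 = -1/4*(-8) = 2)
L(t, N) = 1/(2 + N)
h(28/94 + L(-5, -1)/58, 223) - 32977 = 90 - 32977 = -32887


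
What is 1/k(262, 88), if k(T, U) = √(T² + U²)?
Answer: √113/2938 ≈ 0.0036182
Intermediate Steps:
1/k(262, 88) = 1/(√(262² + 88²)) = 1/(√(68644 + 7744)) = 1/(√76388) = 1/(26*√113) = √113/2938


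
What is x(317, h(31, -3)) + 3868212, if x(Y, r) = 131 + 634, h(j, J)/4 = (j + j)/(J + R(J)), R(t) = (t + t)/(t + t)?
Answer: 3868977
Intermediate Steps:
R(t) = 1 (R(t) = (2*t)/((2*t)) = (2*t)*(1/(2*t)) = 1)
h(j, J) = 8*j/(1 + J) (h(j, J) = 4*((j + j)/(J + 1)) = 4*((2*j)/(1 + J)) = 4*(2*j/(1 + J)) = 8*j/(1 + J))
x(Y, r) = 765
x(317, h(31, -3)) + 3868212 = 765 + 3868212 = 3868977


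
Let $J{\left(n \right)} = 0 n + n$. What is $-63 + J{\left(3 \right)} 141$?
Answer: $360$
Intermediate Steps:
$J{\left(n \right)} = n$ ($J{\left(n \right)} = 0 + n = n$)
$-63 + J{\left(3 \right)} 141 = -63 + 3 \cdot 141 = -63 + 423 = 360$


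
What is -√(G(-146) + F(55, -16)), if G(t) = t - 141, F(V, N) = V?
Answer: -2*I*√58 ≈ -15.232*I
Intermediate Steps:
G(t) = -141 + t
-√(G(-146) + F(55, -16)) = -√((-141 - 146) + 55) = -√(-287 + 55) = -√(-232) = -2*I*√58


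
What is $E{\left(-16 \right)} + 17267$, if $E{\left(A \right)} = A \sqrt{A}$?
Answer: $17267 - 64 i \approx 17267.0 - 64.0 i$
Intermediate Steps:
$E{\left(A \right)} = A^{\frac{3}{2}}$
$E{\left(-16 \right)} + 17267 = \left(-16\right)^{\frac{3}{2}} + 17267 = - 64 i + 17267 = 17267 - 64 i$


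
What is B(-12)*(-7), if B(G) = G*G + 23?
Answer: -1169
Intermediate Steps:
B(G) = 23 + G**2 (B(G) = G**2 + 23 = 23 + G**2)
B(-12)*(-7) = (23 + (-12)**2)*(-7) = (23 + 144)*(-7) = 167*(-7) = -1169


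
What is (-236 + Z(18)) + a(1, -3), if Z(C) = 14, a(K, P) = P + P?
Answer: -228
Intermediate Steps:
a(K, P) = 2*P
(-236 + Z(18)) + a(1, -3) = (-236 + 14) + 2*(-3) = -222 - 6 = -228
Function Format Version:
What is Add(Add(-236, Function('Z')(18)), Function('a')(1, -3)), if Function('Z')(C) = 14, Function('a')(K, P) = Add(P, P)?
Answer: -228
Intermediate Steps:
Function('a')(K, P) = Mul(2, P)
Add(Add(-236, Function('Z')(18)), Function('a')(1, -3)) = Add(Add(-236, 14), Mul(2, -3)) = Add(-222, -6) = -228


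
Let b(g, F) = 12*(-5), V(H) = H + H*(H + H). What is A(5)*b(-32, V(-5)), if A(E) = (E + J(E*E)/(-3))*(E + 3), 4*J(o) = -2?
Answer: -2480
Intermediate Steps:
J(o) = -½ (J(o) = (¼)*(-2) = -½)
V(H) = H + 2*H² (V(H) = H + H*(2*H) = H + 2*H²)
b(g, F) = -60
A(E) = (3 + E)*(⅙ + E) (A(E) = (E - ½/(-3))*(E + 3) = (E - ½*(-⅓))*(3 + E) = (E + ⅙)*(3 + E) = (⅙ + E)*(3 + E) = (3 + E)*(⅙ + E))
A(5)*b(-32, V(-5)) = (½ + 5² + (19/6)*5)*(-60) = (½ + 25 + 95/6)*(-60) = (124/3)*(-60) = -2480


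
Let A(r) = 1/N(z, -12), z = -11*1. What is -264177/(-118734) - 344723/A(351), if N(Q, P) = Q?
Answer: 150078003893/39578 ≈ 3.7920e+6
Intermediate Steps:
z = -11
A(r) = -1/11 (A(r) = 1/(-11) = -1/11)
-264177/(-118734) - 344723/A(351) = -264177/(-118734) - 344723/(-1/11) = -264177*(-1/118734) - 344723*(-11) = 88059/39578 + 3791953 = 150078003893/39578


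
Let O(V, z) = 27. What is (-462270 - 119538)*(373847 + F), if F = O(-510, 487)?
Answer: -217522884192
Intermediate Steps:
F = 27
(-462270 - 119538)*(373847 + F) = (-462270 - 119538)*(373847 + 27) = -581808*373874 = -217522884192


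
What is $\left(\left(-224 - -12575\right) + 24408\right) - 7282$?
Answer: $29477$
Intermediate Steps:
$\left(\left(-224 - -12575\right) + 24408\right) - 7282 = \left(\left(-224 + 12575\right) + 24408\right) - 7282 = \left(12351 + 24408\right) - 7282 = 36759 - 7282 = 29477$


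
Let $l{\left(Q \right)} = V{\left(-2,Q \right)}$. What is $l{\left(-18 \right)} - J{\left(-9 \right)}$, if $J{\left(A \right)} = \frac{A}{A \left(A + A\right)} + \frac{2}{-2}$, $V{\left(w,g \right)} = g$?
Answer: $- \frac{305}{18} \approx -16.944$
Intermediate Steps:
$l{\left(Q \right)} = Q$
$J{\left(A \right)} = -1 + \frac{1}{2 A}$ ($J{\left(A \right)} = \frac{A}{A 2 A} + 2 \left(- \frac{1}{2}\right) = \frac{A}{2 A^{2}} - 1 = A \frac{1}{2 A^{2}} - 1 = \frac{1}{2 A} - 1 = -1 + \frac{1}{2 A}$)
$l{\left(-18 \right)} - J{\left(-9 \right)} = -18 - \frac{\frac{1}{2} - -9}{-9} = -18 - - \frac{\frac{1}{2} + 9}{9} = -18 - \left(- \frac{1}{9}\right) \frac{19}{2} = -18 - - \frac{19}{18} = -18 + \frac{19}{18} = - \frac{305}{18}$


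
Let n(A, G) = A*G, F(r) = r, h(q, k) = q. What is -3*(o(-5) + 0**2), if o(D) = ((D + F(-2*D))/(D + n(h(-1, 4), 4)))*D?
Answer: -25/3 ≈ -8.3333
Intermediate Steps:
o(D) = -D**2/(-4 + D) (o(D) = ((D - 2*D)/(D - 1*4))*D = ((-D)/(D - 4))*D = ((-D)/(-4 + D))*D = (-D/(-4 + D))*D = -D**2/(-4 + D))
-3*(o(-5) + 0**2) = -3*(-1*(-5)**2/(-4 - 5) + 0**2) = -3*(-1*25/(-9) + 0) = -3*(-1*25*(-1/9) + 0) = -3*(25/9 + 0) = -3*25/9 = -25/3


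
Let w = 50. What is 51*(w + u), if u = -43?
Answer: 357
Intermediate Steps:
51*(w + u) = 51*(50 - 43) = 51*7 = 357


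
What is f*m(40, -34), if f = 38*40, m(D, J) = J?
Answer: -51680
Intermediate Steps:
f = 1520
f*m(40, -34) = 1520*(-34) = -51680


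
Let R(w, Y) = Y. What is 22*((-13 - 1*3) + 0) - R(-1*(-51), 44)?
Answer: -396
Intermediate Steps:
22*((-13 - 1*3) + 0) - R(-1*(-51), 44) = 22*((-13 - 1*3) + 0) - 1*44 = 22*((-13 - 3) + 0) - 44 = 22*(-16 + 0) - 44 = 22*(-16) - 44 = -352 - 44 = -396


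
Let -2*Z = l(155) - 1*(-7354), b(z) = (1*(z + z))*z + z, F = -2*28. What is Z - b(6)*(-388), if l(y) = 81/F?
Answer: 2977825/112 ≈ 26588.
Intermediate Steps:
F = -56
b(z) = z + 2*z² (b(z) = (1*(2*z))*z + z = (2*z)*z + z = 2*z² + z = z + 2*z²)
l(y) = -81/56 (l(y) = 81/(-56) = 81*(-1/56) = -81/56)
Z = -411743/112 (Z = -(-81/56 - 1*(-7354))/2 = -(-81/56 + 7354)/2 = -½*411743/56 = -411743/112 ≈ -3676.3)
Z - b(6)*(-388) = -411743/112 - 6*(1 + 2*6)*(-388) = -411743/112 - 6*(1 + 12)*(-388) = -411743/112 - 6*13*(-388) = -411743/112 - 78*(-388) = -411743/112 - 1*(-30264) = -411743/112 + 30264 = 2977825/112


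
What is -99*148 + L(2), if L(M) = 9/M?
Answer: -29295/2 ≈ -14648.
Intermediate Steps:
-99*148 + L(2) = -99*148 + 9/2 = -14652 + 9*(1/2) = -14652 + 9/2 = -29295/2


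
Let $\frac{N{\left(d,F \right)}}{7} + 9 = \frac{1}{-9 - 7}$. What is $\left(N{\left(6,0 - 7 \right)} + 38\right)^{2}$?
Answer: $\frac{165649}{256} \approx 647.07$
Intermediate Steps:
$N{\left(d,F \right)} = - \frac{1015}{16}$ ($N{\left(d,F \right)} = -63 + \frac{7}{-9 - 7} = -63 + \frac{7}{-16} = -63 + 7 \left(- \frac{1}{16}\right) = -63 - \frac{7}{16} = - \frac{1015}{16}$)
$\left(N{\left(6,0 - 7 \right)} + 38\right)^{2} = \left(- \frac{1015}{16} + 38\right)^{2} = \left(- \frac{407}{16}\right)^{2} = \frac{165649}{256}$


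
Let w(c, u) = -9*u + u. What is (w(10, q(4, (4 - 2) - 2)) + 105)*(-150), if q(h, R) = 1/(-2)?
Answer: -16350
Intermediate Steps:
q(h, R) = -1/2
w(c, u) = -8*u
(w(10, q(4, (4 - 2) - 2)) + 105)*(-150) = (-8*(-1/2) + 105)*(-150) = (4 + 105)*(-150) = 109*(-150) = -16350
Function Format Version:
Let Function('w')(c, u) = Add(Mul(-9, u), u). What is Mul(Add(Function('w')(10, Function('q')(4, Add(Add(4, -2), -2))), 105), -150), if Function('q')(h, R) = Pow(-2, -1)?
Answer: -16350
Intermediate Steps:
Function('q')(h, R) = Rational(-1, 2)
Function('w')(c, u) = Mul(-8, u)
Mul(Add(Function('w')(10, Function('q')(4, Add(Add(4, -2), -2))), 105), -150) = Mul(Add(Mul(-8, Rational(-1, 2)), 105), -150) = Mul(Add(4, 105), -150) = Mul(109, -150) = -16350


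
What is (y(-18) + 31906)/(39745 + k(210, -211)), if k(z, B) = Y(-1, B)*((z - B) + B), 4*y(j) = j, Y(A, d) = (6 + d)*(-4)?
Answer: 63803/423890 ≈ 0.15052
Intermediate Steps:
Y(A, d) = -24 - 4*d
y(j) = j/4
k(z, B) = z*(-24 - 4*B) (k(z, B) = (-24 - 4*B)*((z - B) + B) = (-24 - 4*B)*z = z*(-24 - 4*B))
(y(-18) + 31906)/(39745 + k(210, -211)) = ((1/4)*(-18) + 31906)/(39745 - 4*210*(6 - 211)) = (-9/2 + 31906)/(39745 - 4*210*(-205)) = 63803/(2*(39745 + 172200)) = (63803/2)/211945 = (63803/2)*(1/211945) = 63803/423890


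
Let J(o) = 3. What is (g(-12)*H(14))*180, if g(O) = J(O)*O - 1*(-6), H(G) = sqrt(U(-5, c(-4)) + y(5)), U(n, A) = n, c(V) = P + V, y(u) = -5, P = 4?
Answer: -5400*I*sqrt(10) ≈ -17076.0*I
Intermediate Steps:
c(V) = 4 + V
H(G) = I*sqrt(10) (H(G) = sqrt(-5 - 5) = sqrt(-10) = I*sqrt(10))
g(O) = 6 + 3*O (g(O) = 3*O - 1*(-6) = 3*O + 6 = 6 + 3*O)
(g(-12)*H(14))*180 = ((6 + 3*(-12))*(I*sqrt(10)))*180 = ((6 - 36)*(I*sqrt(10)))*180 = -30*I*sqrt(10)*180 = -5400*I*sqrt(10)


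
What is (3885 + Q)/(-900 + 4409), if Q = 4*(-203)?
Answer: 3073/3509 ≈ 0.87575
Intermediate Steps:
Q = -812
(3885 + Q)/(-900 + 4409) = (3885 - 812)/(-900 + 4409) = 3073/3509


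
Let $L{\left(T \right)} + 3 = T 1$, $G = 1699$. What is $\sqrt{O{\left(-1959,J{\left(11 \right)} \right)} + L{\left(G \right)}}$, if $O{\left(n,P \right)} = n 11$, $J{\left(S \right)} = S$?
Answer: $i \sqrt{19853} \approx 140.9 i$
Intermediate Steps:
$L{\left(T \right)} = -3 + T$ ($L{\left(T \right)} = -3 + T 1 = -3 + T$)
$O{\left(n,P \right)} = 11 n$
$\sqrt{O{\left(-1959,J{\left(11 \right)} \right)} + L{\left(G \right)}} = \sqrt{11 \left(-1959\right) + \left(-3 + 1699\right)} = \sqrt{-21549 + 1696} = \sqrt{-19853} = i \sqrt{19853}$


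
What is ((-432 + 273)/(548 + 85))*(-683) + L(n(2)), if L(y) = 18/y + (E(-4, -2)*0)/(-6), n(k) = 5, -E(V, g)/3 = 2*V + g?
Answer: 184793/1055 ≈ 175.16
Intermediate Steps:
E(V, g) = -6*V - 3*g (E(V, g) = -3*(2*V + g) = -3*(g + 2*V) = -6*V - 3*g)
L(y) = 18/y (L(y) = 18/y + ((-6*(-4) - 3*(-2))*0)/(-6) = 18/y + ((24 + 6)*0)*(-1/6) = 18/y + (30*0)*(-1/6) = 18/y + 0*(-1/6) = 18/y + 0 = 18/y)
((-432 + 273)/(548 + 85))*(-683) + L(n(2)) = ((-432 + 273)/(548 + 85))*(-683) + 18/5 = -159/633*(-683) + 18*(1/5) = -159*1/633*(-683) + 18/5 = -53/211*(-683) + 18/5 = 36199/211 + 18/5 = 184793/1055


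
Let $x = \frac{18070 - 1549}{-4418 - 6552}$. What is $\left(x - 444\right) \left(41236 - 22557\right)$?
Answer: $- \frac{91288027479}{10970} \approx -8.3216 \cdot 10^{6}$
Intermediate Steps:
$x = - \frac{16521}{10970}$ ($x = \frac{16521}{-10970} = 16521 \left(- \frac{1}{10970}\right) = - \frac{16521}{10970} \approx -1.506$)
$\left(x - 444\right) \left(41236 - 22557\right) = \left(- \frac{16521}{10970} - 444\right) \left(41236 - 22557\right) = \left(- \frac{4887201}{10970}\right) 18679 = - \frac{91288027479}{10970}$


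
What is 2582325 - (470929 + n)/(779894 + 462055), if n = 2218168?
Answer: 3207113262328/1241949 ≈ 2.5823e+6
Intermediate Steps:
2582325 - (470929 + n)/(779894 + 462055) = 2582325 - (470929 + 2218168)/(779894 + 462055) = 2582325 - 2689097/1241949 = 3207113262328/1241949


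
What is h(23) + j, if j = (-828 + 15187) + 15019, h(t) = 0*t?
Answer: 29378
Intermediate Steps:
h(t) = 0
j = 29378 (j = 14359 + 15019 = 29378)
h(23) + j = 0 + 29378 = 29378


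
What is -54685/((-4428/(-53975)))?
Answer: -2951622875/4428 ≈ -6.6658e+5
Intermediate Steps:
-54685/((-4428/(-53975))) = -54685/((-4428*(-1/53975))) = -54685/4428/53975 = -54685*53975/4428 = -2951622875/4428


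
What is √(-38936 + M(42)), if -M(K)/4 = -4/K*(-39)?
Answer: 4*I*√119287/7 ≈ 197.36*I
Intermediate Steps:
M(K) = -624/K (M(K) = -4*(-4/K)*(-39) = -624/K)
√(-38936 + M(42)) = √(-38936 - 624/42) = √(-38936 - 624*1/42) = √(-38936 - 104/7) = √(-272656/7) = 4*I*√119287/7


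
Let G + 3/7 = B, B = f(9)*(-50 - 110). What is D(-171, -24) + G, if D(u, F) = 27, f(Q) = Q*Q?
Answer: -90534/7 ≈ -12933.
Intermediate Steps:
f(Q) = Q²
B = -12960 (B = 9²*(-50 - 110) = 81*(-160) = -12960)
G = -90723/7 (G = -3/7 - 12960 = -90723/7 ≈ -12960.)
D(-171, -24) + G = 27 - 90723/7 = -90534/7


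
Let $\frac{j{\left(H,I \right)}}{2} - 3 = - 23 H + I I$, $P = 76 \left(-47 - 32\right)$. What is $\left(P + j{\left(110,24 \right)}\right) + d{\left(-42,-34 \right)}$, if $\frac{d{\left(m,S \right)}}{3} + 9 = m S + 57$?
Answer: $-5478$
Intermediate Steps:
$d{\left(m,S \right)} = 144 + 3 S m$ ($d{\left(m,S \right)} = -27 + 3 \left(m S + 57\right) = -27 + 3 \left(S m + 57\right) = -27 + 3 \left(57 + S m\right) = -27 + \left(171 + 3 S m\right) = 144 + 3 S m$)
$P = -6004$ ($P = 76 \left(-79\right) = -6004$)
$j{\left(H,I \right)} = 6 - 46 H + 2 I^{2}$ ($j{\left(H,I \right)} = 6 + 2 \left(- 23 H + I I\right) = 6 + 2 \left(- 23 H + I^{2}\right) = 6 + 2 \left(I^{2} - 23 H\right) = 6 - \left(- 2 I^{2} + 46 H\right) = 6 - 46 H + 2 I^{2}$)
$\left(P + j{\left(110,24 \right)}\right) + d{\left(-42,-34 \right)} = \left(-6004 + \left(6 - 5060 + 2 \cdot 24^{2}\right)\right) + \left(144 + 3 \left(-34\right) \left(-42\right)\right) = \left(-6004 + \left(6 - 5060 + 2 \cdot 576\right)\right) + \left(144 + 4284\right) = \left(-6004 + \left(6 - 5060 + 1152\right)\right) + 4428 = \left(-6004 - 3902\right) + 4428 = -9906 + 4428 = -5478$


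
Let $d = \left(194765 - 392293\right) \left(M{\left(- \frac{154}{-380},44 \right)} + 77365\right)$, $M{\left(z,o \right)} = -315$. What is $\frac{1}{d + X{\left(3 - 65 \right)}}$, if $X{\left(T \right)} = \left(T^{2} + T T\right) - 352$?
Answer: $- \frac{1}{15219525064} \approx -6.5705 \cdot 10^{-11}$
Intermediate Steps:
$X{\left(T \right)} = -352 + 2 T^{2}$ ($X{\left(T \right)} = \left(T^{2} + T^{2}\right) - 352 = 2 T^{2} - 352 = -352 + 2 T^{2}$)
$d = -15219532400$ ($d = \left(194765 - 392293\right) \left(-315 + 77365\right) = \left(-197528\right) 77050 = -15219532400$)
$\frac{1}{d + X{\left(3 - 65 \right)}} = \frac{1}{-15219532400 - \left(352 - 2 \left(3 - 65\right)^{2}\right)} = \frac{1}{-15219532400 - \left(352 - 2 \left(-62\right)^{2}\right)} = \frac{1}{-15219532400 + \left(-352 + 2 \cdot 3844\right)} = \frac{1}{-15219532400 + \left(-352 + 7688\right)} = \frac{1}{-15219532400 + 7336} = \frac{1}{-15219525064} = - \frac{1}{15219525064}$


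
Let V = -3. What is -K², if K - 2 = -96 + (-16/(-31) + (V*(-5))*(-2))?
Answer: -14653584/961 ≈ -15248.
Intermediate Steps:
K = -3828/31 (K = 2 + (-96 + (-16/(-31) - 3*(-5)*(-2))) = 2 + (-96 + (-16*(-1/31) + 15*(-2))) = 2 + (-96 + (16/31 - 30)) = 2 + (-96 - 914/31) = 2 - 3890/31 = -3828/31 ≈ -123.48)
-K² = -(-3828/31)² = -1*14653584/961 = -14653584/961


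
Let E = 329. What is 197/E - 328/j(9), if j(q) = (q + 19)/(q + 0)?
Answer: -4927/47 ≈ -104.83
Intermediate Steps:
j(q) = (19 + q)/q
197/E - 328/j(9) = 197/329 - 328*9/(19 + 9) = 197*(1/329) - 328/((⅑)*28) = 197/329 - 328/28/9 = 197/329 - 328*9/28 = 197/329 - 738/7 = -4927/47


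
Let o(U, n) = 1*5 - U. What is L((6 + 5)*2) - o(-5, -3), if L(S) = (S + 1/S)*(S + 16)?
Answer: 9105/11 ≈ 827.73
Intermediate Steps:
o(U, n) = 5 - U
L(S) = (16 + S)*(S + 1/S) (L(S) = (S + 1/S)*(16 + S) = (16 + S)*(S + 1/S))
L((6 + 5)*2) - o(-5, -3) = (1 + ((6 + 5)*2)² + 16*((6 + 5)*2) + 16/(((6 + 5)*2))) - (5 - 1*(-5)) = (1 + (11*2)² + 16*(11*2) + 16/((11*2))) - (5 + 5) = (1 + 22² + 16*22 + 16/22) - 1*10 = (1 + 484 + 352 + 16*(1/22)) - 10 = (1 + 484 + 352 + 8/11) - 10 = 9215/11 - 10 = 9105/11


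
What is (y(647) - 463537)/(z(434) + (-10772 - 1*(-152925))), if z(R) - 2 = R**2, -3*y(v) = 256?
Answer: -1390867/991533 ≈ -1.4027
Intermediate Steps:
y(v) = -256/3 (y(v) = -1/3*256 = -256/3)
z(R) = 2 + R**2
(y(647) - 463537)/(z(434) + (-10772 - 1*(-152925))) = (-256/3 - 463537)/((2 + 434**2) + (-10772 - 1*(-152925))) = -1390867/(3*((2 + 188356) + (-10772 + 152925))) = -1390867/(3*(188358 + 142153)) = -1390867/3/330511 = -1390867/3*1/330511 = -1390867/991533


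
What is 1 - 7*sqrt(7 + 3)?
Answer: 1 - 7*sqrt(10) ≈ -21.136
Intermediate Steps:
1 - 7*sqrt(7 + 3) = 1 - 7*sqrt(10)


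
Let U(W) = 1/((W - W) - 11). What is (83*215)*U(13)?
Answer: -17845/11 ≈ -1622.3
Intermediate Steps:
U(W) = -1/11 (U(W) = 1/(0 - 11) = 1/(-11) = -1/11)
(83*215)*U(13) = (83*215)*(-1/11) = 17845*(-1/11) = -17845/11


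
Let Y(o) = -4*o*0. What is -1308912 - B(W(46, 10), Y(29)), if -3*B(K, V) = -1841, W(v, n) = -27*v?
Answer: -3928577/3 ≈ -1.3095e+6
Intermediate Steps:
Y(o) = 0
B(K, V) = 1841/3 (B(K, V) = -⅓*(-1841) = 1841/3)
-1308912 - B(W(46, 10), Y(29)) = -1308912 - 1*1841/3 = -1308912 - 1841/3 = -3928577/3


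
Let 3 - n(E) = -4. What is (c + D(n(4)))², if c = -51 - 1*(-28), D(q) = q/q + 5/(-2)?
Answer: 2401/4 ≈ 600.25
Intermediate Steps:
n(E) = 7 (n(E) = 3 - 1*(-4) = 3 + 4 = 7)
D(q) = -3/2 (D(q) = 1 + 5*(-½) = 1 - 5/2 = -3/2)
c = -23 (c = -51 + 28 = -23)
(c + D(n(4)))² = (-23 - 3/2)² = (-49/2)² = 2401/4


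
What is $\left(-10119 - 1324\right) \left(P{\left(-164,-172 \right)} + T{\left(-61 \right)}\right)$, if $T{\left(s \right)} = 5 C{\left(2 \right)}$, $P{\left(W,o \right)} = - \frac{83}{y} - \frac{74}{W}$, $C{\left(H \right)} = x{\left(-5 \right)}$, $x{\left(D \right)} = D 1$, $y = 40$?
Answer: $\frac{499635709}{1640} \approx 3.0466 \cdot 10^{5}$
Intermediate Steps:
$x{\left(D \right)} = D$
$C{\left(H \right)} = -5$
$P{\left(W,o \right)} = - \frac{83}{40} - \frac{74}{W}$
$T{\left(s \right)} = -25$ ($T{\left(s \right)} = 5 \left(-5\right) = -25$)
$\left(-10119 - 1324\right) \left(P{\left(-164,-172 \right)} + T{\left(-61 \right)}\right) = \left(-10119 - 1324\right) \left(\left(- \frac{83}{40} - \frac{74}{-164}\right) - 25\right) = - 11443 \left(\left(- \frac{83}{40} - - \frac{37}{82}\right) - 25\right) = - 11443 \left(\left(- \frac{83}{40} + \frac{37}{82}\right) - 25\right) = - 11443 \left(- \frac{2663}{1640} - 25\right) = \left(-11443\right) \left(- \frac{43663}{1640}\right) = \frac{499635709}{1640}$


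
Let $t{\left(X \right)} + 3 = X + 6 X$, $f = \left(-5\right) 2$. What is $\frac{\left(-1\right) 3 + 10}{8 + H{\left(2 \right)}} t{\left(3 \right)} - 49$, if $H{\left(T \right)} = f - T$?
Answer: $- \frac{161}{2} \approx -80.5$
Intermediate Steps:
$f = -10$
$H{\left(T \right)} = -10 - T$
$t{\left(X \right)} = -3 + 7 X$ ($t{\left(X \right)} = -3 + \left(X + 6 X\right) = -3 + 7 X$)
$\frac{\left(-1\right) 3 + 10}{8 + H{\left(2 \right)}} t{\left(3 \right)} - 49 = \frac{\left(-1\right) 3 + 10}{8 - 12} \left(-3 + 7 \cdot 3\right) - 49 = \frac{-3 + 10}{8 - 12} \left(-3 + 21\right) - 49 = \frac{7}{8 - 12} \cdot 18 - 49 = \frac{7}{-4} \cdot 18 - 49 = 7 \left(- \frac{1}{4}\right) 18 - 49 = \left(- \frac{7}{4}\right) 18 - 49 = - \frac{63}{2} - 49 = - \frac{161}{2}$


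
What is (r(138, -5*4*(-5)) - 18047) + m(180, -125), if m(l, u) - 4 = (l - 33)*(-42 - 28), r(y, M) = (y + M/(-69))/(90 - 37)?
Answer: -103604359/3657 ≈ -28330.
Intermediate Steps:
r(y, M) = -M/3657 + y/53 (r(y, M) = (y + M*(-1/69))/53 = (y - M/69)*(1/53) = -M/3657 + y/53)
m(l, u) = 2314 - 70*l (m(l, u) = 4 + (l - 33)*(-42 - 28) = 4 + (-33 + l)*(-70) = 4 + (2310 - 70*l) = 2314 - 70*l)
(r(138, -5*4*(-5)) - 18047) + m(180, -125) = ((-(-5*4)*(-5)/3657 + (1/53)*138) - 18047) + (2314 - 70*180) = ((-(-20)*(-5)/3657 + 138/53) - 18047) + (2314 - 12600) = ((-1/3657*100 + 138/53) - 18047) - 10286 = ((-100/3657 + 138/53) - 18047) - 10286 = (9422/3657 - 18047) - 10286 = -65988457/3657 - 10286 = -103604359/3657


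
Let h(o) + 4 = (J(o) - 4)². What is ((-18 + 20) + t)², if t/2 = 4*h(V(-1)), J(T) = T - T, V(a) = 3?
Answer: 9604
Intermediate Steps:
J(T) = 0
h(o) = 12 (h(o) = -4 + (0 - 4)² = -4 + (-4)² = -4 + 16 = 12)
t = 96 (t = 2*(4*12) = 2*48 = 96)
((-18 + 20) + t)² = ((-18 + 20) + 96)² = (2 + 96)² = 98² = 9604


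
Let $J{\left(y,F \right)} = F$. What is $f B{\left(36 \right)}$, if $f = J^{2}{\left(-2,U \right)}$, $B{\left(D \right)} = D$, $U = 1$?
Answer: $36$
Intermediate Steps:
$f = 1$ ($f = 1^{2} = 1$)
$f B{\left(36 \right)} = 1 \cdot 36 = 36$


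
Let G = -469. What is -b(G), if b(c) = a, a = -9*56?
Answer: 504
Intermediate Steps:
a = -504
b(c) = -504
-b(G) = -1*(-504) = 504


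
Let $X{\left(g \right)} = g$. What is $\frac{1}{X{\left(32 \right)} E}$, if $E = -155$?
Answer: $- \frac{1}{4960} \approx -0.00020161$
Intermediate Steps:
$\frac{1}{X{\left(32 \right)} E} = \frac{1}{32 \left(-155\right)} = \frac{1}{32} \left(- \frac{1}{155}\right) = - \frac{1}{4960}$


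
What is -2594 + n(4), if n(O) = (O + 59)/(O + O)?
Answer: -20689/8 ≈ -2586.1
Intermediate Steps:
n(O) = (59 + O)/(2*O) (n(O) = (59 + O)/((2*O)) = (59 + O)*(1/(2*O)) = (59 + O)/(2*O))
-2594 + n(4) = -2594 + (1/2)*(59 + 4)/4 = -2594 + (1/2)*(1/4)*63 = -2594 + 63/8 = -20689/8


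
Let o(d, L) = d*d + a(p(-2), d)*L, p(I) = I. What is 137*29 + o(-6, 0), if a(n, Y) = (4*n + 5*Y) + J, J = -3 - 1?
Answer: 4009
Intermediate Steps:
J = -4
a(n, Y) = -4 + 4*n + 5*Y (a(n, Y) = (4*n + 5*Y) - 4 = -4 + 4*n + 5*Y)
o(d, L) = d² + L*(-12 + 5*d) (o(d, L) = d*d + (-4 + 4*(-2) + 5*d)*L = d² + (-4 - 8 + 5*d)*L = d² + (-12 + 5*d)*L = d² + L*(-12 + 5*d))
137*29 + o(-6, 0) = 137*29 + ((-6)² + 0*(-12 + 5*(-6))) = 3973 + (36 + 0*(-12 - 30)) = 3973 + (36 + 0*(-42)) = 3973 + (36 + 0) = 3973 + 36 = 4009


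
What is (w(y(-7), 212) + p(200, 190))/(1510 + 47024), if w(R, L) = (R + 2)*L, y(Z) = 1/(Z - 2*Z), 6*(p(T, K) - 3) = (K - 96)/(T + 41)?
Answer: 1157326/122815287 ≈ 0.0094233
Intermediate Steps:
p(T, K) = 3 + (-96 + K)/(6*(41 + T)) (p(T, K) = 3 + ((K - 96)/(T + 41))/6 = 3 + ((-96 + K)/(41 + T))/6 = 3 + (-96 + K)/(6*(41 + T)))
y(Z) = -1/Z (y(Z) = 1/(-Z) = -1/Z)
w(R, L) = L*(2 + R) (w(R, L) = (2 + R)*L = L*(2 + R))
(w(y(-7), 212) + p(200, 190))/(1510 + 47024) = (212*(2 - 1/(-7)) + (642 + 190 + 18*200)/(6*(41 + 200)))/(1510 + 47024) = (212*(2 - 1*(-⅐)) + (⅙)*(642 + 190 + 3600)/241)/48534 = (212*(2 + ⅐) + (⅙)*(1/241)*4432)*(1/48534) = (212*(15/7) + 2216/723)*(1/48534) = (3180/7 + 2216/723)*(1/48534) = (2314652/5061)*(1/48534) = 1157326/122815287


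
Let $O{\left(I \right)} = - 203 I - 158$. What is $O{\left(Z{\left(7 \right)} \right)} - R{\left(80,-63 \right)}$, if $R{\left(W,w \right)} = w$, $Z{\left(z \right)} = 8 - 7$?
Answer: $-298$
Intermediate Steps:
$Z{\left(z \right)} = 1$
$O{\left(I \right)} = -158 - 203 I$
$O{\left(Z{\left(7 \right)} \right)} - R{\left(80,-63 \right)} = \left(-158 - 203\right) - -63 = \left(-158 - 203\right) + 63 = -361 + 63 = -298$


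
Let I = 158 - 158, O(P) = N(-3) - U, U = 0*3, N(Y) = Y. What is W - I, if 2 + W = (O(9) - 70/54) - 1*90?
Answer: -2600/27 ≈ -96.296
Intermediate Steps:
U = 0
O(P) = -3 (O(P) = -3 - 1*0 = -3 + 0 = -3)
I = 0
W = -2600/27 (W = -2 + ((-3 - 70/54) - 1*90) = -2 + ((-3 - 70/54) - 90) = -2 + ((-3 - 1*35/27) - 90) = -2 + ((-3 - 35/27) - 90) = -2 + (-116/27 - 90) = -2 - 2546/27 = -2600/27 ≈ -96.296)
W - I = -2600/27 - 1*0 = -2600/27 + 0 = -2600/27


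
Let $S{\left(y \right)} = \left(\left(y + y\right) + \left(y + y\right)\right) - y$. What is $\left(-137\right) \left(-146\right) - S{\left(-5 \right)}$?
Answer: $20017$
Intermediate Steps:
$S{\left(y \right)} = 3 y$ ($S{\left(y \right)} = \left(2 y + 2 y\right) - y = 4 y - y = 3 y$)
$\left(-137\right) \left(-146\right) - S{\left(-5 \right)} = \left(-137\right) \left(-146\right) - 3 \left(-5\right) = 20002 - -15 = 20002 + 15 = 20017$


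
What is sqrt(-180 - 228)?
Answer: 2*I*sqrt(102) ≈ 20.199*I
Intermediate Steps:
sqrt(-180 - 228) = sqrt(-408) = 2*I*sqrt(102)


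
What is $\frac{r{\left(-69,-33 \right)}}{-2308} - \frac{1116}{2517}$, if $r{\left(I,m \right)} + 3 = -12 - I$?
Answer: $- \frac{451941}{968206} \approx -0.46678$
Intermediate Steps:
$r{\left(I,m \right)} = -15 - I$ ($r{\left(I,m \right)} = -3 - \left(12 + I\right) = -15 - I$)
$\frac{r{\left(-69,-33 \right)}}{-2308} - \frac{1116}{2517} = \frac{-15 - -69}{-2308} - \frac{1116}{2517} = \left(-15 + 69\right) \left(- \frac{1}{2308}\right) - \frac{372}{839} = 54 \left(- \frac{1}{2308}\right) - \frac{372}{839} = - \frac{27}{1154} - \frac{372}{839} = - \frac{451941}{968206}$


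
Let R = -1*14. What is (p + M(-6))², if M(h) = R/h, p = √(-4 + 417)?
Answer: 3766/9 + 14*√413/3 ≈ 513.28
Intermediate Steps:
R = -14
p = √413 ≈ 20.322
M(h) = -14/h
(p + M(-6))² = (√413 - 14/(-6))² = (√413 - 14*(-⅙))² = (√413 + 7/3)² = (7/3 + √413)²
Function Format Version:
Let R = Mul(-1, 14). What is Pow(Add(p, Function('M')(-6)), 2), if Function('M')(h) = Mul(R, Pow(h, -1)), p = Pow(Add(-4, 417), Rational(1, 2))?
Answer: Add(Rational(3766, 9), Mul(Rational(14, 3), Pow(413, Rational(1, 2)))) ≈ 513.28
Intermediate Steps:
R = -14
p = Pow(413, Rational(1, 2)) ≈ 20.322
Function('M')(h) = Mul(-14, Pow(h, -1))
Pow(Add(p, Function('M')(-6)), 2) = Pow(Add(Pow(413, Rational(1, 2)), Mul(-14, Pow(-6, -1))), 2) = Pow(Add(Pow(413, Rational(1, 2)), Mul(-14, Rational(-1, 6))), 2) = Pow(Add(Pow(413, Rational(1, 2)), Rational(7, 3)), 2) = Pow(Add(Rational(7, 3), Pow(413, Rational(1, 2))), 2)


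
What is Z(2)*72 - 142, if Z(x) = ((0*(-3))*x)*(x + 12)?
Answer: -142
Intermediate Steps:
Z(x) = 0 (Z(x) = (0*x)*(12 + x) = 0*(12 + x) = 0)
Z(2)*72 - 142 = 0*72 - 142 = 0 - 142 = -142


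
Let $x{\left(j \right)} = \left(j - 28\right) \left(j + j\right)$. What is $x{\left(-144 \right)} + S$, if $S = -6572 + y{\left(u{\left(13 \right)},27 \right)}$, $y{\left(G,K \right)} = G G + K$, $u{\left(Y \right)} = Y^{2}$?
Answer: $71552$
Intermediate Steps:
$y{\left(G,K \right)} = K + G^{2}$ ($y{\left(G,K \right)} = G^{2} + K = K + G^{2}$)
$x{\left(j \right)} = 2 j \left(-28 + j\right)$ ($x{\left(j \right)} = \left(-28 + j\right) 2 j = 2 j \left(-28 + j\right)$)
$S = 22016$ ($S = -6572 + \left(27 + \left(13^{2}\right)^{2}\right) = -6572 + \left(27 + 169^{2}\right) = -6572 + \left(27 + 28561\right) = -6572 + 28588 = 22016$)
$x{\left(-144 \right)} + S = 2 \left(-144\right) \left(-28 - 144\right) + 22016 = 2 \left(-144\right) \left(-172\right) + 22016 = 49536 + 22016 = 71552$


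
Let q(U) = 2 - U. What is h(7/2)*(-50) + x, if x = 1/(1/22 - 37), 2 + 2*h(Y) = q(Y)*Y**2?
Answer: 3312799/6504 ≈ 509.35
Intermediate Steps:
h(Y) = -1 + Y**2*(2 - Y)/2 (h(Y) = -1 + ((2 - Y)*Y**2)/2 = -1 + (Y**2*(2 - Y))/2 = -1 + Y**2*(2 - Y)/2)
x = -22/813 (x = 1/(1/22 - 37) = 1/(-813/22) = -22/813 ≈ -0.027060)
h(7/2)*(-50) + x = (-1 + (7/2)**2*(2 - 7/2)/2)*(-50) - 22/813 = (-1 + (7*(1/2))**2*(2 - 7/2)/2)*(-50) - 22/813 = (-1 + (7/2)**2*(2 - 1*7/2)/2)*(-50) - 22/813 = (-1 + (1/2)*(49/4)*(2 - 7/2))*(-50) - 22/813 = (-1 + (1/2)*(49/4)*(-3/2))*(-50) - 22/813 = (-1 - 147/16)*(-50) - 22/813 = -163/16*(-50) - 22/813 = 4075/8 - 22/813 = 3312799/6504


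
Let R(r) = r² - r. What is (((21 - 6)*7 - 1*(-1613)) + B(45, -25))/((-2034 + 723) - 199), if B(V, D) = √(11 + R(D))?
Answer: -859/755 - √661/1510 ≈ -1.1548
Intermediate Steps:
B(V, D) = √(11 + D*(-1 + D))
(((21 - 6)*7 - 1*(-1613)) + B(45, -25))/((-2034 + 723) - 199) = (((21 - 6)*7 - 1*(-1613)) + √(11 - 25*(-1 - 25)))/((-2034 + 723) - 199) = ((15*7 + 1613) + √(11 - 25*(-26)))/(-1311 - 199) = ((105 + 1613) + √(11 + 650))/(-1510) = (1718 + √661)*(-1/1510) = -859/755 - √661/1510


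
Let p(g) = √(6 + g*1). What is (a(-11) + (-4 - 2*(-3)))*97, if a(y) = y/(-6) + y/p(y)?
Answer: 2231/6 + 1067*I*√5/5 ≈ 371.83 + 477.18*I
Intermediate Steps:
p(g) = √(6 + g)
a(y) = -y/6 + y/√(6 + y) (a(y) = y/(-6) + y/(√(6 + y)) = y*(-⅙) + y/√(6 + y) = -y/6 + y/√(6 + y))
(a(-11) + (-4 - 2*(-3)))*97 = ((-⅙*(-11) - 11/√(6 - 11)) + (-4 - 2*(-3)))*97 = ((11/6 - (-11)*I*√5/5) + (-4 + 6))*97 = ((11/6 - (-11)*I*√5/5) + 2)*97 = ((11/6 + 11*I*√5/5) + 2)*97 = (23/6 + 11*I*√5/5)*97 = 2231/6 + 1067*I*√5/5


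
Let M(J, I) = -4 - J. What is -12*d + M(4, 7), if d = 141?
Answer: -1700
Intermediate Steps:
-12*d + M(4, 7) = -12*141 + (-4 - 1*4) = -1692 + (-4 - 4) = -1692 - 8 = -1700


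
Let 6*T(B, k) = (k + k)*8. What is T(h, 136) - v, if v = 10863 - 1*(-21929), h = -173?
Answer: -97288/3 ≈ -32429.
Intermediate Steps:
T(B, k) = 8*k/3 (T(B, k) = ((k + k)*8)/6 = ((2*k)*8)/6 = (16*k)/6 = 8*k/3)
v = 32792 (v = 10863 + 21929 = 32792)
T(h, 136) - v = (8/3)*136 - 1*32792 = 1088/3 - 32792 = -97288/3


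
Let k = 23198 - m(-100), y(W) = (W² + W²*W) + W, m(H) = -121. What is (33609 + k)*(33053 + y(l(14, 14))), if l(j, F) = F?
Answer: 2049806496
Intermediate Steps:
y(W) = W + W² + W³ (y(W) = (W² + W³) + W = W + W² + W³)
k = 23319 (k = 23198 - 1*(-121) = 23198 + 121 = 23319)
(33609 + k)*(33053 + y(l(14, 14))) = (33609 + 23319)*(33053 + 14*(1 + 14 + 14²)) = 56928*(33053 + 14*(1 + 14 + 196)) = 56928*(33053 + 14*211) = 56928*(33053 + 2954) = 56928*36007 = 2049806496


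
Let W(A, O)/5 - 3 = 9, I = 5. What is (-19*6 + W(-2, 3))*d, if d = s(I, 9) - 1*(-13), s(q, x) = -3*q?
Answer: 108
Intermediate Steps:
W(A, O) = 60 (W(A, O) = 15 + 5*9 = 15 + 45 = 60)
d = -2 (d = -3*5 - 1*(-13) = -15 + 13 = -2)
(-19*6 + W(-2, 3))*d = (-19*6 + 60)*(-2) = (-114 + 60)*(-2) = -54*(-2) = 108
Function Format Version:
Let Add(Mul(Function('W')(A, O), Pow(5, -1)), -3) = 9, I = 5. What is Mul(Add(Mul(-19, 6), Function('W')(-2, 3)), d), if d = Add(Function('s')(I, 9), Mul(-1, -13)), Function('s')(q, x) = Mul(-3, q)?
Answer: 108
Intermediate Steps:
Function('W')(A, O) = 60 (Function('W')(A, O) = Add(15, Mul(5, 9)) = Add(15, 45) = 60)
d = -2 (d = Add(Mul(-3, 5), Mul(-1, -13)) = Add(-15, 13) = -2)
Mul(Add(Mul(-19, 6), Function('W')(-2, 3)), d) = Mul(Add(Mul(-19, 6), 60), -2) = Mul(Add(-114, 60), -2) = Mul(-54, -2) = 108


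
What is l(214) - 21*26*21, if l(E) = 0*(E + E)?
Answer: -11466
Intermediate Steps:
l(E) = 0 (l(E) = 0*(2*E) = 0)
l(214) - 21*26*21 = 0 - 21*26*21 = 0 - 546*21 = 0 - 1*11466 = 0 - 11466 = -11466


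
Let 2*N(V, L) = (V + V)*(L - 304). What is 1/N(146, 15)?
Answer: -1/42194 ≈ -2.3700e-5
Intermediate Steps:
N(V, L) = V*(-304 + L) (N(V, L) = ((V + V)*(L - 304))/2 = ((2*V)*(-304 + L))/2 = (2*V*(-304 + L))/2 = V*(-304 + L))
1/N(146, 15) = 1/(146*(-304 + 15)) = 1/(146*(-289)) = 1/(-42194) = -1/42194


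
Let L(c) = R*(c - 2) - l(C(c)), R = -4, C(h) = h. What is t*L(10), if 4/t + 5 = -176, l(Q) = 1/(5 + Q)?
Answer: 1924/2715 ≈ 0.70866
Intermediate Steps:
t = -4/181 (t = 4/(-5 - 176) = 4/(-181) = 4*(-1/181) = -4/181 ≈ -0.022099)
L(c) = 8 - 1/(5 + c) - 4*c (L(c) = -4*(c - 2) - 1/(5 + c) = -4*(-2 + c) - 1/(5 + c) = (8 - 4*c) - 1/(5 + c) = 8 - 1/(5 + c) - 4*c)
t*L(10) = -4*(-1 + 4*(2 - 1*10)*(5 + 10))/(181*(5 + 10)) = -4*(-1 + 4*(2 - 10)*15)/(181*15) = -4*(-1 + 4*(-8)*15)/2715 = -4*(-1 - 480)/2715 = -4*(-481)/2715 = -4/181*(-481/15) = 1924/2715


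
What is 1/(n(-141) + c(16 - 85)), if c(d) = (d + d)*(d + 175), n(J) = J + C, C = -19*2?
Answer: -1/14807 ≈ -6.7536e-5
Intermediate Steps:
C = -38
n(J) = -38 + J (n(J) = J - 38 = -38 + J)
c(d) = 2*d*(175 + d) (c(d) = (2*d)*(175 + d) = 2*d*(175 + d))
1/(n(-141) + c(16 - 85)) = 1/((-38 - 141) + 2*(16 - 85)*(175 + (16 - 85))) = 1/(-179 + 2*(-69)*(175 - 69)) = 1/(-179 + 2*(-69)*106) = 1/(-179 - 14628) = 1/(-14807) = -1/14807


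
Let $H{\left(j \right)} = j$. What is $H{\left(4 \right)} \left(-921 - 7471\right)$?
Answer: $-33568$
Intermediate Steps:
$H{\left(4 \right)} \left(-921 - 7471\right) = 4 \left(-921 - 7471\right) = 4 \left(-8392\right) = -33568$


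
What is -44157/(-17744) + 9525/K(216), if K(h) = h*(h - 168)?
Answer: 13058987/3832704 ≈ 3.4073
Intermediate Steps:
K(h) = h*(-168 + h)
-44157/(-17744) + 9525/K(216) = -44157/(-17744) + 9525/((216*(-168 + 216))) = -44157*(-1/17744) + 9525/((216*48)) = 44157/17744 + 9525/10368 = 44157/17744 + 9525*(1/10368) = 44157/17744 + 3175/3456 = 13058987/3832704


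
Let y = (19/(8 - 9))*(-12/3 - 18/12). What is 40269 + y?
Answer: 80747/2 ≈ 40374.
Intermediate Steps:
y = 209/2 (y = (19/(-1))*(-12*⅓ - 18*1/12) = (19*(-1))*(-4 - 3/2) = -19*(-11/2) = 209/2 ≈ 104.50)
40269 + y = 40269 + 209/2 = 80747/2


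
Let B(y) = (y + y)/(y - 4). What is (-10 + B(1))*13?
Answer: -416/3 ≈ -138.67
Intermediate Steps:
B(y) = 2*y/(-4 + y) (B(y) = (2*y)/(-4 + y) = 2*y/(-4 + y))
(-10 + B(1))*13 = (-10 + 2*1/(-4 + 1))*13 = (-10 + 2*1/(-3))*13 = (-10 + 2*1*(-1/3))*13 = (-10 - 2/3)*13 = -32/3*13 = -416/3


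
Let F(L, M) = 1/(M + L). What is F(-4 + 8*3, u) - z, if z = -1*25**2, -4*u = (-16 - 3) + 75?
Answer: 3751/6 ≈ 625.17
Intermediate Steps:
u = -14 (u = -((-16 - 3) + 75)/4 = -(-19 + 75)/4 = -1/4*56 = -14)
F(L, M) = 1/(L + M)
z = -625 (z = -1*625 = -625)
F(-4 + 8*3, u) - z = 1/((-4 + 8*3) - 14) - 1*(-625) = 1/((-4 + 24) - 14) + 625 = 1/(20 - 14) + 625 = 1/6 + 625 = 3751/6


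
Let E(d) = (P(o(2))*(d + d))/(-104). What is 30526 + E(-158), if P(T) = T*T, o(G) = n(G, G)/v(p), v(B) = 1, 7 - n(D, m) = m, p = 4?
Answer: 795651/26 ≈ 30602.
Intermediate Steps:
n(D, m) = 7 - m
o(G) = 7 - G (o(G) = (7 - G)/1 = (7 - G)*1 = 7 - G)
P(T) = T²
E(d) = -25*d/52 (E(d) = ((7 - 1*2)²*(d + d))/(-104) = ((7 - 2)²*(2*d))*(-1/104) = (5²*(2*d))*(-1/104) = (25*(2*d))*(-1/104) = (50*d)*(-1/104) = -25*d/52)
30526 + E(-158) = 30526 - 25/52*(-158) = 30526 + 1975/26 = 795651/26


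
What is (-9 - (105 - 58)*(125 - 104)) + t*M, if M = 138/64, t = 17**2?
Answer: -11931/32 ≈ -372.84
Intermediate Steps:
t = 289
M = 69/32 (M = 138*(1/64) = 69/32 ≈ 2.1563)
(-9 - (105 - 58)*(125 - 104)) + t*M = (-9 - (105 - 58)*(125 - 104)) + 289*(69/32) = (-9 - 47*21) + 19941/32 = (-9 - 1*987) + 19941/32 = (-9 - 987) + 19941/32 = -996 + 19941/32 = -11931/32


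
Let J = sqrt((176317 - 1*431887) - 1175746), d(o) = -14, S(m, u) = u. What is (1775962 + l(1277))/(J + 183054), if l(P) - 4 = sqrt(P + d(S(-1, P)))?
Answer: 81274420041/8377549558 + 91527*sqrt(1263)/16755099116 - 887983*I*sqrt(357829)/8377549558 - I*sqrt(451938027)/16755099116 ≈ 9.7016 - 0.063407*I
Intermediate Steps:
l(P) = 4 + sqrt(-14 + P) (l(P) = 4 + sqrt(P - 14) = 4 + sqrt(-14 + P))
J = 2*I*sqrt(357829) (J = sqrt((176317 - 431887) - 1175746) = sqrt(-255570 - 1175746) = sqrt(-1431316) = 2*I*sqrt(357829) ≈ 1196.4*I)
(1775962 + l(1277))/(J + 183054) = (1775962 + (4 + sqrt(-14 + 1277)))/(2*I*sqrt(357829) + 183054) = (1775962 + (4 + sqrt(1263)))/(183054 + 2*I*sqrt(357829)) = (1775966 + sqrt(1263))/(183054 + 2*I*sqrt(357829))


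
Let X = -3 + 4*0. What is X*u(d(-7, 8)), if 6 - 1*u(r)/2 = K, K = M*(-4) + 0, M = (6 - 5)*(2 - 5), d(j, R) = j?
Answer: 36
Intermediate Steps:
X = -3 (X = -3 + 0 = -3)
M = -3 (M = 1*(-3) = -3)
K = 12 (K = -3*(-4) + 0 = 12 + 0 = 12)
u(r) = -12 (u(r) = 12 - 2*12 = 12 - 24 = -12)
X*u(d(-7, 8)) = -3*(-12) = 36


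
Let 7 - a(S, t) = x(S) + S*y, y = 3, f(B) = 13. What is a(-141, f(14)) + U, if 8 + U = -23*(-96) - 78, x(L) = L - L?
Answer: 2552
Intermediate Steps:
x(L) = 0
U = 2122 (U = -8 + (-23*(-96) - 78) = -8 + (2208 - 78) = -8 + 2130 = 2122)
a(S, t) = 7 - 3*S (a(S, t) = 7 - (0 + S*3) = 7 - (0 + 3*S) = 7 - 3*S)
a(-141, f(14)) + U = (7 - 3*(-141)) + 2122 = (7 + 423) + 2122 = 430 + 2122 = 2552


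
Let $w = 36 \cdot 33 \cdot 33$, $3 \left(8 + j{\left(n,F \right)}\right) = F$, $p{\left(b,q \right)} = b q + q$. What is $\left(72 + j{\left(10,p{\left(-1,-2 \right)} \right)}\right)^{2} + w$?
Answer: $43300$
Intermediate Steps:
$p{\left(b,q \right)} = q + b q$
$j{\left(n,F \right)} = -8 + \frac{F}{3}$
$w = 39204$ ($w = 1188 \cdot 33 = 39204$)
$\left(72 + j{\left(10,p{\left(-1,-2 \right)} \right)}\right)^{2} + w = \left(72 - \left(8 - \frac{\left(-2\right) \left(1 - 1\right)}{3}\right)\right)^{2} + 39204 = \left(72 - \left(8 - \frac{\left(-2\right) 0}{3}\right)\right)^{2} + 39204 = \left(72 + \left(-8 + \frac{1}{3} \cdot 0\right)\right)^{2} + 39204 = \left(72 + \left(-8 + 0\right)\right)^{2} + 39204 = \left(72 - 8\right)^{2} + 39204 = 64^{2} + 39204 = 4096 + 39204 = 43300$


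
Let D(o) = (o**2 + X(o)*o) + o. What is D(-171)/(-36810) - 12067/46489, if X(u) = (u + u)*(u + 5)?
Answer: 24973341576/95070005 ≈ 262.68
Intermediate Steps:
X(u) = 2*u*(5 + u) (X(u) = (2*u)*(5 + u) = 2*u*(5 + u))
D(o) = o + o**2 + 2*o**2*(5 + o) (D(o) = (o**2 + (2*o*(5 + o))*o) + o = (o**2 + 2*o**2*(5 + o)) + o = o + o**2 + 2*o**2*(5 + o))
D(-171)/(-36810) - 12067/46489 = -171*(1 - 171 + 2*(-171)*(5 - 171))/(-36810) - 12067/46489 = -171*(1 - 171 + 2*(-171)*(-166))*(-1/36810) - 12067*1/46489 = -171*(1 - 171 + 56772)*(-1/36810) - 12067/46489 = -171*56602*(-1/36810) - 12067/46489 = -9678942*(-1/36810) - 12067/46489 = 537719/2045 - 12067/46489 = 24973341576/95070005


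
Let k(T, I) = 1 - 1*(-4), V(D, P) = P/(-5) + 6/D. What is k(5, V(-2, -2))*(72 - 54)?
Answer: 90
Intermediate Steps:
V(D, P) = 6/D - P/5 (V(D, P) = P*(-⅕) + 6/D = -P/5 + 6/D = 6/D - P/5)
k(T, I) = 5 (k(T, I) = 1 + 4 = 5)
k(5, V(-2, -2))*(72 - 54) = 5*(72 - 54) = 5*18 = 90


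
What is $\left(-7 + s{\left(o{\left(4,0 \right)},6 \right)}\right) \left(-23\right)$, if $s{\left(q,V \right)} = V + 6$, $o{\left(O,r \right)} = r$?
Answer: $-115$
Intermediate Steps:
$s{\left(q,V \right)} = 6 + V$
$\left(-7 + s{\left(o{\left(4,0 \right)},6 \right)}\right) \left(-23\right) = \left(-7 + \left(6 + 6\right)\right) \left(-23\right) = \left(-7 + 12\right) \left(-23\right) = 5 \left(-23\right) = -115$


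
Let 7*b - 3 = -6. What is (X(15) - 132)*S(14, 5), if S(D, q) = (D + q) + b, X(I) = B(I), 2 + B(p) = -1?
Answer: -17550/7 ≈ -2507.1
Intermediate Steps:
B(p) = -3 (B(p) = -2 - 1 = -3)
X(I) = -3
b = -3/7 (b = 3/7 + (⅐)*(-6) = 3/7 - 6/7 = -3/7 ≈ -0.42857)
S(D, q) = -3/7 + D + q (S(D, q) = (D + q) - 3/7 = -3/7 + D + q)
(X(15) - 132)*S(14, 5) = (-3 - 132)*(-3/7 + 14 + 5) = -135*130/7 = -17550/7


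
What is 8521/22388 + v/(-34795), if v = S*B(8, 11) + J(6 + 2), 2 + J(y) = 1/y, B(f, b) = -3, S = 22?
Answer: 596015561/1557980920 ≈ 0.38256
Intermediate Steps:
J(y) = -2 + 1/y
v = -543/8 (v = 22*(-3) + (-2 + 1/(6 + 2)) = -66 + (-2 + 1/8) = -66 + (-2 + ⅛) = -66 - 15/8 = -543/8 ≈ -67.875)
8521/22388 + v/(-34795) = 8521/22388 - 543/8/(-34795) = 8521*(1/22388) - 543/8*(-1/34795) = 8521/22388 + 543/278360 = 596015561/1557980920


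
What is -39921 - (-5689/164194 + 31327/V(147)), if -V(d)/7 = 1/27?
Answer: 92996565931/1149358 ≈ 80912.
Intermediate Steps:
V(d) = -7/27
-39921 - (-5689/164194 + 31327/V(147)) = -39921 - (-5689/164194 + 31327/(-7/27)) = -39921 - (-5689*1/164194 + 31327*(-27/7)) = -39921 - (-5689/164194 - 845829/7) = -39921 - 1*(-138880086649/1149358) = -39921 + 138880086649/1149358 = 92996565931/1149358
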